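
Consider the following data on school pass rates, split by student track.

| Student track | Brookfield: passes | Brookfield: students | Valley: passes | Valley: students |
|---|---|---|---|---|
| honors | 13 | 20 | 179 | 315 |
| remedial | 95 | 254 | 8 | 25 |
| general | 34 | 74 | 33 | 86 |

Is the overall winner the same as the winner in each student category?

Honors: Brookfield 13/20 = 65.0%, Valley 179/315 = 56.8% → Brookfield
Remedial: Brookfield 95/254 = 37.4%, Valley 8/25 = 32.0% → Brookfield
General: Brookfield 34/74 = 45.9%, Valley 33/86 = 38.4% → Brookfield
Overall: Brookfield 142/348 = 40.8%, Valley 220/426 = 51.6% → Valley
Brookfield wins each student group but Valley wins overall — the comparison reverses. Brookfield's students skew toward remedial, which has a lower base rate.

No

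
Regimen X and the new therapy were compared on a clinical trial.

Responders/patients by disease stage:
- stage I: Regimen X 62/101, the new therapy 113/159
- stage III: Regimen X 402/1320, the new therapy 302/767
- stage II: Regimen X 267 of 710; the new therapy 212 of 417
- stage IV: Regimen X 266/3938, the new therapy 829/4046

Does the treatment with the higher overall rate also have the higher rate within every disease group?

Stage I: Regimen X 62/101 = 61.4%, the new therapy 113/159 = 71.1% → the new therapy
Stage III: Regimen X 402/1320 = 30.5%, the new therapy 302/767 = 39.4% → the new therapy
Stage II: Regimen X 267/710 = 37.6%, the new therapy 212/417 = 50.8% → the new therapy
Stage IV: Regimen X 266/3938 = 6.8%, the new therapy 829/4046 = 20.5% → the new therapy
Overall: Regimen X 997/6069 = 16.4%, the new therapy 1456/5389 = 27.0% → the new therapy
The new therapy wins overall and in every disease group — no reversal.

Yes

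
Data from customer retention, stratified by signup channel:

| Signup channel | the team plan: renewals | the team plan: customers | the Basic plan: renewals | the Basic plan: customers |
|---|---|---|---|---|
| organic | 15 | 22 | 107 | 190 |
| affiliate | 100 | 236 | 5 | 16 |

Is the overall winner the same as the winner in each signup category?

Organic: the team plan 15/22 = 68.2%, the Basic plan 107/190 = 56.3% → the team plan
Affiliate: the team plan 100/236 = 42.4%, the Basic plan 5/16 = 31.2% → the team plan
Overall: the team plan 115/258 = 44.6%, the Basic plan 112/206 = 54.4% → the Basic plan
The team plan wins each signup group but the Basic plan wins overall — the comparison reverses. The team plan's customers skew toward affiliate, which has a lower base rate.

No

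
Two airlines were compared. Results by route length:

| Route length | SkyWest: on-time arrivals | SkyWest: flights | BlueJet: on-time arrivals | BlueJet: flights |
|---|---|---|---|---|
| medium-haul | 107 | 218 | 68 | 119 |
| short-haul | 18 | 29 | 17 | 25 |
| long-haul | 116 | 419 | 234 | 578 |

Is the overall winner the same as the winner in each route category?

Yes

Medium-haul: SkyWest 107/218 = 49.1%, BlueJet 68/119 = 57.1% → BlueJet
Short-haul: SkyWest 18/29 = 62.1%, BlueJet 17/25 = 68.0% → BlueJet
Long-haul: SkyWest 116/419 = 27.7%, BlueJet 234/578 = 40.5% → BlueJet
Overall: SkyWest 241/666 = 36.2%, BlueJet 319/722 = 44.2% → BlueJet
BlueJet wins overall and in every route group — no reversal.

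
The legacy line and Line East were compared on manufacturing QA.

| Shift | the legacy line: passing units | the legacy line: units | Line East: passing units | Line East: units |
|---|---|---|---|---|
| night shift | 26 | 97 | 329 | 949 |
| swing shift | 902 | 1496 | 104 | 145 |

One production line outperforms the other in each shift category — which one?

Night shift: the legacy line 26/97 = 26.8%, Line East 329/949 = 34.7% → Line East
Swing shift: the legacy line 902/1496 = 60.3%, Line East 104/145 = 71.7% → Line East
Line East has the higher rate in both groups.

Line East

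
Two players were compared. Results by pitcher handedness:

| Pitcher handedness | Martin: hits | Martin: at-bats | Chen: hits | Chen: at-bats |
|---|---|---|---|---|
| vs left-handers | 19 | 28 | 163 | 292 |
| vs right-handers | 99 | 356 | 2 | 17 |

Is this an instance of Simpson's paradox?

Vs left-handers: Martin 19/28 = 67.9%, Chen 163/292 = 55.8% → Martin
Vs right-handers: Martin 99/356 = 27.8%, Chen 2/17 = 11.8% → Martin
Overall: Martin 118/384 = 30.7%, Chen 165/309 = 53.4% → Chen
Martin wins each pitcher group but Chen wins overall — the comparison reverses. Martin's at-bats skew toward vs right-handers, which has a lower base rate.

Yes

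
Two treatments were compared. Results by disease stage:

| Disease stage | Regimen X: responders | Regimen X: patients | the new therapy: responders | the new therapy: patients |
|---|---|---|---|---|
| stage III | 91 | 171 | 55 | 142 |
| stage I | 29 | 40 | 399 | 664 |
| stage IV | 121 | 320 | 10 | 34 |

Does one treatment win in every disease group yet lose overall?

Stage III: Regimen X 91/171 = 53.2%, the new therapy 55/142 = 38.7% → Regimen X
Stage I: Regimen X 29/40 = 72.5%, the new therapy 399/664 = 60.1% → Regimen X
Stage IV: Regimen X 121/320 = 37.8%, the new therapy 10/34 = 29.4% → Regimen X
Overall: Regimen X 241/531 = 45.4%, the new therapy 464/840 = 55.2% → the new therapy
Regimen X wins each disease group but the new therapy wins overall — the comparison reverses. Regimen X's patients skew toward stage IV, which has a lower base rate.

Yes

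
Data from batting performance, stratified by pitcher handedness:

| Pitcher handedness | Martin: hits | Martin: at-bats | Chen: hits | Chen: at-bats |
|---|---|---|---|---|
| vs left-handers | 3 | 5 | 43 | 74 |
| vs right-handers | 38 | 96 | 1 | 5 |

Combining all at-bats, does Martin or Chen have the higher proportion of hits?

Chen

Vs left-handers: Martin 3/5 = 60.0%, Chen 43/74 = 58.1% → Martin
Vs right-handers: Martin 38/96 = 39.6%, Chen 1/5 = 20.0% → Martin
Overall: Martin 41/101 = 40.6%, Chen 44/79 = 55.7% → Chen
(Martin wins every pitcher group but Chen wins overall — Martin's at-bats skew toward the low-rate vs right-handers group.)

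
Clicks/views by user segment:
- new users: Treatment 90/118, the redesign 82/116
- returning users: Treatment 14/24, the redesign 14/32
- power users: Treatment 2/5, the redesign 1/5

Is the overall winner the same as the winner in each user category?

New users: Treatment 90/118 = 76.3%, the redesign 82/116 = 70.7% → Treatment
Returning users: Treatment 14/24 = 58.3%, the redesign 14/32 = 43.8% → Treatment
Power users: Treatment 2/5 = 40.0%, the redesign 1/5 = 20.0% → Treatment
Overall: Treatment 106/147 = 72.1%, the redesign 97/153 = 63.4% → Treatment
Treatment wins overall and in every user group — no reversal.

Yes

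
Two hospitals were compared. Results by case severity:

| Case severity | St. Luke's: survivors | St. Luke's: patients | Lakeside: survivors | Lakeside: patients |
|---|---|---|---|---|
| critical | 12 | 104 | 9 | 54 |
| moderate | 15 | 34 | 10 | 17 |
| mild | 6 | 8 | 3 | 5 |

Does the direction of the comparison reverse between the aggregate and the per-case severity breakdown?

Critical: St. Luke's 12/104 = 11.5%, Lakeside 9/54 = 16.7% → Lakeside
Moderate: St. Luke's 15/34 = 44.1%, Lakeside 10/17 = 58.8% → Lakeside
Mild: St. Luke's 6/8 = 75.0%, Lakeside 3/5 = 60.0% → St. Luke's
Overall: St. Luke's 33/146 = 22.6%, Lakeside 22/76 = 28.9% → Lakeside
Neither sweeps: St. Luke's wins 1 of 3 groups, Lakeside wins 2. Lakeside wins overall but not every group — no Simpson reversal.

No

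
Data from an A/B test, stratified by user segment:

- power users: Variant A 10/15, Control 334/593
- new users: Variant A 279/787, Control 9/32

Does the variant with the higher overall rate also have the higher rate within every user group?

Power users: Variant A 10/15 = 66.7%, Control 334/593 = 56.3% → Variant A
New users: Variant A 279/787 = 35.5%, Control 9/32 = 28.1% → Variant A
Overall: Variant A 289/802 = 36.0%, Control 343/625 = 54.9% → Control
Variant A wins each user group but Control wins overall — the comparison reverses. Variant A's views skew toward new users, which has a lower base rate.

No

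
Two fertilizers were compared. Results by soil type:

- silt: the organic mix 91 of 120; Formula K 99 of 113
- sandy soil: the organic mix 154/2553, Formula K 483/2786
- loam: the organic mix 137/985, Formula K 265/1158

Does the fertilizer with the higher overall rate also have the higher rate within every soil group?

Yes

Silt: the organic mix 91/120 = 75.8%, Formula K 99/113 = 87.6% → Formula K
Sandy soil: the organic mix 154/2553 = 6.0%, Formula K 483/2786 = 17.3% → Formula K
Loam: the organic mix 137/985 = 13.9%, Formula K 265/1158 = 22.9% → Formula K
Overall: the organic mix 382/3658 = 10.4%, Formula K 847/4057 = 20.9% → Formula K
Formula K wins overall and in every soil group — no reversal.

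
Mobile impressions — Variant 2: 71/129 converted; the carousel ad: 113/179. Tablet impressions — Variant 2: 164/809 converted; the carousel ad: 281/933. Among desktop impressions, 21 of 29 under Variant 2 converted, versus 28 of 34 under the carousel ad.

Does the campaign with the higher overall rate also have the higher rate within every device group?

Yes

Mobile: Variant 2 71/129 = 55.0%, the carousel ad 113/179 = 63.1% → the carousel ad
Tablet: Variant 2 164/809 = 20.3%, the carousel ad 281/933 = 30.1% → the carousel ad
Desktop: Variant 2 21/29 = 72.4%, the carousel ad 28/34 = 82.4% → the carousel ad
Overall: Variant 2 256/967 = 26.5%, the carousel ad 422/1146 = 36.8% → the carousel ad
The carousel ad wins overall and in every device group — no reversal.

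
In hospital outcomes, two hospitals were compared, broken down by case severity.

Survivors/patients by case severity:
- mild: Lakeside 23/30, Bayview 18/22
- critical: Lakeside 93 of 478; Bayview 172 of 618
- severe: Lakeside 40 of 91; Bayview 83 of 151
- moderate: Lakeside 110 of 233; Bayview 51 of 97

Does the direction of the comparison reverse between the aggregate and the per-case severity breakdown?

Mild: Lakeside 23/30 = 76.7%, Bayview 18/22 = 81.8% → Bayview
Critical: Lakeside 93/478 = 19.5%, Bayview 172/618 = 27.8% → Bayview
Severe: Lakeside 40/91 = 44.0%, Bayview 83/151 = 55.0% → Bayview
Moderate: Lakeside 110/233 = 47.2%, Bayview 51/97 = 52.6% → Bayview
Overall: Lakeside 266/832 = 32.0%, Bayview 324/888 = 36.5% → Bayview
Bayview wins overall and in every case group — no reversal.

No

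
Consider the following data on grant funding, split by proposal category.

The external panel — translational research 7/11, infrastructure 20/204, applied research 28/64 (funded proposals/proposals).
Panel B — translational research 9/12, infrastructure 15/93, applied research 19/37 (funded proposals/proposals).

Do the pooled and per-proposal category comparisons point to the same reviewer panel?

Yes

Translational research: the external panel 7/11 = 63.6%, Panel B 9/12 = 75.0% → Panel B
Infrastructure: the external panel 20/204 = 9.8%, Panel B 15/93 = 16.1% → Panel B
Applied research: the external panel 28/64 = 43.8%, Panel B 19/37 = 51.4% → Panel B
Overall: the external panel 55/279 = 19.7%, Panel B 43/142 = 30.3% → Panel B
Panel B wins overall and in every proposal group — no reversal.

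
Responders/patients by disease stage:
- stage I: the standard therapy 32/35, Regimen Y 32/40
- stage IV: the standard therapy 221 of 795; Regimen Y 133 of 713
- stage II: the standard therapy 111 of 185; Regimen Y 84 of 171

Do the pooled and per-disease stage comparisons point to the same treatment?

Stage I: the standard therapy 32/35 = 91.4%, Regimen Y 32/40 = 80.0% → the standard therapy
Stage IV: the standard therapy 221/795 = 27.8%, Regimen Y 133/713 = 18.7% → the standard therapy
Stage II: the standard therapy 111/185 = 60.0%, Regimen Y 84/171 = 49.1% → the standard therapy
Overall: the standard therapy 364/1015 = 35.9%, Regimen Y 249/924 = 26.9% → the standard therapy
The standard therapy wins overall and in every disease group — no reversal.

Yes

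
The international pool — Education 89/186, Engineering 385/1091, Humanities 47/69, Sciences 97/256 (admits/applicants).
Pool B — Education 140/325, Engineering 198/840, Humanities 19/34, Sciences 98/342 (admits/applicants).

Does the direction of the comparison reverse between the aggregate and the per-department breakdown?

Education: the international pool 89/186 = 47.8%, Pool B 140/325 = 43.1% → the international pool
Engineering: the international pool 385/1091 = 35.3%, Pool B 198/840 = 23.6% → the international pool
Humanities: the international pool 47/69 = 68.1%, Pool B 19/34 = 55.9% → the international pool
Sciences: the international pool 97/256 = 37.9%, Pool B 98/342 = 28.7% → the international pool
Overall: the international pool 618/1602 = 38.6%, Pool B 455/1541 = 29.5% → the international pool
The international pool wins overall and in every department group — no reversal.

No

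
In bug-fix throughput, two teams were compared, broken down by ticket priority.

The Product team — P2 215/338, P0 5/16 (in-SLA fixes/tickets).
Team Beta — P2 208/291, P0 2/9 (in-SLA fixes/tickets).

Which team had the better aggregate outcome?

P2: the Product team 215/338 = 63.6%, Team Beta 208/291 = 71.5% → Team Beta
P0: the Product team 5/16 = 31.2%, Team Beta 2/9 = 22.2% → the Product team
Overall: the Product team 220/354 = 62.1%, Team Beta 210/300 = 70.0% → Team Beta
(Neither sweeps every ticket group, but Team Beta has the higher pooled rate.)

Team Beta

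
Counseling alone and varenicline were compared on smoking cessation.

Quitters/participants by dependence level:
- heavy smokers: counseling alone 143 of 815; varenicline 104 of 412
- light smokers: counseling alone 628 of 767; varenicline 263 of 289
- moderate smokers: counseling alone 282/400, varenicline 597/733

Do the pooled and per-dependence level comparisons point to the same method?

Heavy smokers: counseling alone 143/815 = 17.5%, varenicline 104/412 = 25.2% → varenicline
Light smokers: counseling alone 628/767 = 81.9%, varenicline 263/289 = 91.0% → varenicline
Moderate smokers: counseling alone 282/400 = 70.5%, varenicline 597/733 = 81.4% → varenicline
Overall: counseling alone 1053/1982 = 53.1%, varenicline 964/1434 = 67.2% → varenicline
Varenicline wins overall and in every dependence group — no reversal.

Yes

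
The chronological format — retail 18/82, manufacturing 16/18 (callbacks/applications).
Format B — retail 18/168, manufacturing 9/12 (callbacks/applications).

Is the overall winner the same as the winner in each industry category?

Yes

Retail: the chronological format 18/82 = 22.0%, Format B 18/168 = 10.7% → the chronological format
Manufacturing: the chronological format 16/18 = 88.9%, Format B 9/12 = 75.0% → the chronological format
Overall: the chronological format 34/100 = 34.0%, Format B 27/180 = 15.0% → the chronological format
The chronological format wins overall and in every industry group — no reversal.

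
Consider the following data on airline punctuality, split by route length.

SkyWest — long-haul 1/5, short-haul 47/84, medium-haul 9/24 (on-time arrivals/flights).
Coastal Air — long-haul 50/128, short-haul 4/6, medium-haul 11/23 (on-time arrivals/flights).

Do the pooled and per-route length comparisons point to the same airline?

Long-haul: SkyWest 1/5 = 20.0%, Coastal Air 50/128 = 39.1% → Coastal Air
Short-haul: SkyWest 47/84 = 56.0%, Coastal Air 4/6 = 66.7% → Coastal Air
Medium-haul: SkyWest 9/24 = 37.5%, Coastal Air 11/23 = 47.8% → Coastal Air
Overall: SkyWest 57/113 = 50.4%, Coastal Air 65/157 = 41.4% → SkyWest
Coastal Air wins each route group but SkyWest wins overall — the comparison reverses. Coastal Air's flights skew toward long-haul, which has a lower base rate.

No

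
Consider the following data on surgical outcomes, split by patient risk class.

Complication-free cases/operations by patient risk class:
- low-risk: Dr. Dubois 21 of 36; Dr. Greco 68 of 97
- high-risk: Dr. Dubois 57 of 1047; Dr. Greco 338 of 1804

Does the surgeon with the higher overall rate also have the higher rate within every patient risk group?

Low-risk: Dr. Dubois 21/36 = 58.3%, Dr. Greco 68/97 = 70.1% → Dr. Greco
High-risk: Dr. Dubois 57/1047 = 5.4%, Dr. Greco 338/1804 = 18.7% → Dr. Greco
Overall: Dr. Dubois 78/1083 = 7.2%, Dr. Greco 406/1901 = 21.4% → Dr. Greco
Dr. Greco wins overall and in every patient risk group — no reversal.

Yes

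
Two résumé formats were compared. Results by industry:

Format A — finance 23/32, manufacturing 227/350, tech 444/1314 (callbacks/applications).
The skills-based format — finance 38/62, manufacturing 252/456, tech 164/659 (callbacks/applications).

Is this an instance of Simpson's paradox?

No

Finance: Format A 23/32 = 71.9%, the skills-based format 38/62 = 61.3% → Format A
Manufacturing: Format A 227/350 = 64.9%, the skills-based format 252/456 = 55.3% → Format A
Tech: Format A 444/1314 = 33.8%, the skills-based format 164/659 = 24.9% → Format A
Overall: Format A 694/1696 = 40.9%, the skills-based format 454/1177 = 38.6% → Format A
Format A wins overall and in every industry group — no reversal.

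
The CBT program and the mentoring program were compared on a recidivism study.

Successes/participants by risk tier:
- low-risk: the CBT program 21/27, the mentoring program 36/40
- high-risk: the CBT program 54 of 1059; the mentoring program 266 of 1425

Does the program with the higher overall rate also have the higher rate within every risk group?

Low-risk: the CBT program 21/27 = 77.8%, the mentoring program 36/40 = 90.0% → the mentoring program
High-risk: the CBT program 54/1059 = 5.1%, the mentoring program 266/1425 = 18.7% → the mentoring program
Overall: the CBT program 75/1086 = 6.9%, the mentoring program 302/1465 = 20.6% → the mentoring program
The mentoring program wins overall and in every risk group — no reversal.

Yes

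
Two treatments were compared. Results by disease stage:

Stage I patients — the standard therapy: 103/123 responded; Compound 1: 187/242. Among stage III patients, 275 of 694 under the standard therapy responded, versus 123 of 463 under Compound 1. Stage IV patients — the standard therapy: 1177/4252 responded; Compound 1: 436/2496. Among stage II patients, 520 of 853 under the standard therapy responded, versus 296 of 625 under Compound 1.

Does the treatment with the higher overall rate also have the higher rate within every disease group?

Yes

Stage I: the standard therapy 103/123 = 83.7%, Compound 1 187/242 = 77.3% → the standard therapy
Stage III: the standard therapy 275/694 = 39.6%, Compound 1 123/463 = 26.6% → the standard therapy
Stage IV: the standard therapy 1177/4252 = 27.7%, Compound 1 436/2496 = 17.5% → the standard therapy
Stage II: the standard therapy 520/853 = 61.0%, Compound 1 296/625 = 47.4% → the standard therapy
Overall: the standard therapy 2075/5922 = 35.0%, Compound 1 1042/3826 = 27.2% → the standard therapy
The standard therapy wins overall and in every disease group — no reversal.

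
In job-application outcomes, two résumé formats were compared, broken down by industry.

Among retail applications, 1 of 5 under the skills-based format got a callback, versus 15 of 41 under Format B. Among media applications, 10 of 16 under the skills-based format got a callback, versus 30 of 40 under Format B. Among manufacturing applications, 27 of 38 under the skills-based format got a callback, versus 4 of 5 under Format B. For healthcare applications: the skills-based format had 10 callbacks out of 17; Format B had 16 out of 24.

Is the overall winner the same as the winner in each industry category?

No

Retail: the skills-based format 1/5 = 20.0%, Format B 15/41 = 36.6% → Format B
Media: the skills-based format 10/16 = 62.5%, Format B 30/40 = 75.0% → Format B
Manufacturing: the skills-based format 27/38 = 71.1%, Format B 4/5 = 80.0% → Format B
Healthcare: the skills-based format 10/17 = 58.8%, Format B 16/24 = 66.7% → Format B
Overall: the skills-based format 48/76 = 63.2%, Format B 65/110 = 59.1% → the skills-based format
Format B wins each industry group but the skills-based format wins overall — the comparison reverses. Format B's applications skew toward retail, which has a lower base rate.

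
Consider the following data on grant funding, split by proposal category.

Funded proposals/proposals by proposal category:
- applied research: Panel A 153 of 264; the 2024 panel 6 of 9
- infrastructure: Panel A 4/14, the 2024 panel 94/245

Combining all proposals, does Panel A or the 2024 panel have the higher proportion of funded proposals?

Applied research: Panel A 153/264 = 58.0%, the 2024 panel 6/9 = 66.7% → the 2024 panel
Infrastructure: Panel A 4/14 = 28.6%, the 2024 panel 94/245 = 38.4% → the 2024 panel
Overall: Panel A 157/278 = 56.5%, the 2024 panel 100/254 = 39.4% → Panel A
(The 2024 panel wins every proposal group but Panel A wins overall — the 2024 panel's proposals skew toward the low-rate infrastructure group.)

Panel A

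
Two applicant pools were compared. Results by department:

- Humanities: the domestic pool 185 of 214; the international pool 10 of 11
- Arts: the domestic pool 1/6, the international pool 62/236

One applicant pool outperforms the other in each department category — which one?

the international pool

Humanities: the domestic pool 185/214 = 86.4%, the international pool 10/11 = 90.9% → the international pool
Arts: the domestic pool 1/6 = 16.7%, the international pool 62/236 = 26.3% → the international pool
The international pool has the higher rate in both groups.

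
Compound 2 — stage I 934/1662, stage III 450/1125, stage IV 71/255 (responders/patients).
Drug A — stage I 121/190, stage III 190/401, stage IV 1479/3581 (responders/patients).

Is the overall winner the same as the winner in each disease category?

No

Stage I: Compound 2 934/1662 = 56.2%, Drug A 121/190 = 63.7% → Drug A
Stage III: Compound 2 450/1125 = 40.0%, Drug A 190/401 = 47.4% → Drug A
Stage IV: Compound 2 71/255 = 27.8%, Drug A 1479/3581 = 41.3% → Drug A
Overall: Compound 2 1455/3042 = 47.8%, Drug A 1790/4172 = 42.9% → Compound 2
Drug A wins each disease group but Compound 2 wins overall — the comparison reverses. Drug A's patients skew toward stage IV, which has a lower base rate.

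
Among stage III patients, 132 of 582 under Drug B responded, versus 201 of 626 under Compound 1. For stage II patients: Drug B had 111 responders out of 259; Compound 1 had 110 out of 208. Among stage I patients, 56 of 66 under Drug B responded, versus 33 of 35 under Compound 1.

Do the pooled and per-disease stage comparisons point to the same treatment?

Stage III: Drug B 132/582 = 22.7%, Compound 1 201/626 = 32.1% → Compound 1
Stage II: Drug B 111/259 = 42.9%, Compound 1 110/208 = 52.9% → Compound 1
Stage I: Drug B 56/66 = 84.8%, Compound 1 33/35 = 94.3% → Compound 1
Overall: Drug B 299/907 = 33.0%, Compound 1 344/869 = 39.6% → Compound 1
Compound 1 wins overall and in every disease group — no reversal.

Yes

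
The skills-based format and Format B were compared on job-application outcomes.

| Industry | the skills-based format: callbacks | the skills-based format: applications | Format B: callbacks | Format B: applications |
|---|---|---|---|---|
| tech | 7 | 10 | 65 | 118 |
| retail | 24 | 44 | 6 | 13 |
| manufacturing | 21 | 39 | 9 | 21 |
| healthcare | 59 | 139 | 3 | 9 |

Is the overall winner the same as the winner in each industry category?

No

Tech: the skills-based format 7/10 = 70.0%, Format B 65/118 = 55.1% → the skills-based format
Retail: the skills-based format 24/44 = 54.5%, Format B 6/13 = 46.2% → the skills-based format
Manufacturing: the skills-based format 21/39 = 53.8%, Format B 9/21 = 42.9% → the skills-based format
Healthcare: the skills-based format 59/139 = 42.4%, Format B 3/9 = 33.3% → the skills-based format
Overall: the skills-based format 111/232 = 47.8%, Format B 83/161 = 51.6% → Format B
The skills-based format wins each industry group but Format B wins overall — the comparison reverses. The skills-based format's applications skew toward healthcare, which has a lower base rate.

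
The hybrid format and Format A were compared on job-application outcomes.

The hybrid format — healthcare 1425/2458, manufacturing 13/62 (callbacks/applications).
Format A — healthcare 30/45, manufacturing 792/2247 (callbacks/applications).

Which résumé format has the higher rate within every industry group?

Healthcare: the hybrid format 1425/2458 = 58.0%, Format A 30/45 = 66.7% → Format A
Manufacturing: the hybrid format 13/62 = 21.0%, Format A 792/2247 = 35.2% → Format A
Format A has the higher rate in both groups.

Format A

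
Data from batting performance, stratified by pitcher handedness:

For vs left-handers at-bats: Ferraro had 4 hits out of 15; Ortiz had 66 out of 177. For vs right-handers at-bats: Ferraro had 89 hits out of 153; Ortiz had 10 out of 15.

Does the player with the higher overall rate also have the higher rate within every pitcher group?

No

Vs left-handers: Ferraro 4/15 = 26.7%, Ortiz 66/177 = 37.3% → Ortiz
Vs right-handers: Ferraro 89/153 = 58.2%, Ortiz 10/15 = 66.7% → Ortiz
Overall: Ferraro 93/168 = 55.4%, Ortiz 76/192 = 39.6% → Ferraro
Ortiz wins each pitcher group but Ferraro wins overall — the comparison reverses. Ortiz's at-bats skew toward vs left-handers, which has a lower base rate.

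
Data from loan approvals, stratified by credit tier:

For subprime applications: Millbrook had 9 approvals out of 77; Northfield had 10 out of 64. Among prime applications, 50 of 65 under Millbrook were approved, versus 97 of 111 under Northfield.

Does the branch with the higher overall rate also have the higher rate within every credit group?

Yes

Subprime: Millbrook 9/77 = 11.7%, Northfield 10/64 = 15.6% → Northfield
Prime: Millbrook 50/65 = 76.9%, Northfield 97/111 = 87.4% → Northfield
Overall: Millbrook 59/142 = 41.5%, Northfield 107/175 = 61.1% → Northfield
Northfield wins overall and in every credit group — no reversal.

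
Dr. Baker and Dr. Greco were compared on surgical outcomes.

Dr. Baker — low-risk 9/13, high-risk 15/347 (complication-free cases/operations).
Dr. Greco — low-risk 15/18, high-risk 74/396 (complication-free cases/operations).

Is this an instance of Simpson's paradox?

No

Low-risk: Dr. Baker 9/13 = 69.2%, Dr. Greco 15/18 = 83.3% → Dr. Greco
High-risk: Dr. Baker 15/347 = 4.3%, Dr. Greco 74/396 = 18.7% → Dr. Greco
Overall: Dr. Baker 24/360 = 6.7%, Dr. Greco 89/414 = 21.5% → Dr. Greco
Dr. Greco wins overall and in every patient risk group — no reversal.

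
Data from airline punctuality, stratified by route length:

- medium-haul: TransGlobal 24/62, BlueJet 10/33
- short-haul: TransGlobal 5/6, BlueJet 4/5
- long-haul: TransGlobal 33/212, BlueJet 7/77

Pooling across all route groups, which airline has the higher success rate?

Medium-haul: TransGlobal 24/62 = 38.7%, BlueJet 10/33 = 30.3% → TransGlobal
Short-haul: TransGlobal 5/6 = 83.3%, BlueJet 4/5 = 80.0% → TransGlobal
Long-haul: TransGlobal 33/212 = 15.6%, BlueJet 7/77 = 9.1% → TransGlobal
Overall: TransGlobal 62/280 = 22.1%, BlueJet 21/115 = 18.3% → TransGlobal

TransGlobal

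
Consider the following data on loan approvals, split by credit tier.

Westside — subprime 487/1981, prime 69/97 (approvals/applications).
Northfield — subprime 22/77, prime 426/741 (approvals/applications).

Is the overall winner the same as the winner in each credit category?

Subprime: Westside 487/1981 = 24.6%, Northfield 22/77 = 28.6% → Northfield
Prime: Westside 69/97 = 71.1%, Northfield 426/741 = 57.5% → Westside
Overall: Westside 556/2078 = 26.8%, Northfield 448/818 = 54.8% → Northfield
Neither sweeps: Westside wins 1 of 2 groups, Northfield wins 1. Northfield wins overall but not every group — no Simpson reversal.

No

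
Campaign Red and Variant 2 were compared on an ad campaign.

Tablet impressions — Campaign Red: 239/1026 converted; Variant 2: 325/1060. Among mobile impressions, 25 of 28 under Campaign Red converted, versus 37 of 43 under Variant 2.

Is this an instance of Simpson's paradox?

Tablet: Campaign Red 239/1026 = 23.3%, Variant 2 325/1060 = 30.7% → Variant 2
Mobile: Campaign Red 25/28 = 89.3%, Variant 2 37/43 = 86.0% → Campaign Red
Overall: Campaign Red 264/1054 = 25.0%, Variant 2 362/1103 = 32.8% → Variant 2
Neither sweeps: Campaign Red wins 1 of 2 groups, Variant 2 wins 1. Variant 2 wins overall but not every group — no Simpson reversal.

No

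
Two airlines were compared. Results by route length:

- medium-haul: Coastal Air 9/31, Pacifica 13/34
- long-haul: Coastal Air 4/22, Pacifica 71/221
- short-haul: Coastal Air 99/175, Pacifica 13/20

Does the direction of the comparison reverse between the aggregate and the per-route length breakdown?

Medium-haul: Coastal Air 9/31 = 29.0%, Pacifica 13/34 = 38.2% → Pacifica
Long-haul: Coastal Air 4/22 = 18.2%, Pacifica 71/221 = 32.1% → Pacifica
Short-haul: Coastal Air 99/175 = 56.6%, Pacifica 13/20 = 65.0% → Pacifica
Overall: Coastal Air 112/228 = 49.1%, Pacifica 97/275 = 35.3% → Coastal Air
Pacifica wins each route group but Coastal Air wins overall — the comparison reverses. Pacifica's flights skew toward long-haul, which has a lower base rate.

Yes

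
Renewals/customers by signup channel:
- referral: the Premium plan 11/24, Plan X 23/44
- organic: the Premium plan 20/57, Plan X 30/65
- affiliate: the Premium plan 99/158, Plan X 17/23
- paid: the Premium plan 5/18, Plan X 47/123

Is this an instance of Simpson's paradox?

Yes

Referral: the Premium plan 11/24 = 45.8%, Plan X 23/44 = 52.3% → Plan X
Organic: the Premium plan 20/57 = 35.1%, Plan X 30/65 = 46.2% → Plan X
Affiliate: the Premium plan 99/158 = 62.7%, Plan X 17/23 = 73.9% → Plan X
Paid: the Premium plan 5/18 = 27.8%, Plan X 47/123 = 38.2% → Plan X
Overall: the Premium plan 135/257 = 52.5%, Plan X 117/255 = 45.9% → the Premium plan
Plan X wins each signup group but the Premium plan wins overall — the comparison reverses. Plan X's customers skew toward paid, which has a lower base rate.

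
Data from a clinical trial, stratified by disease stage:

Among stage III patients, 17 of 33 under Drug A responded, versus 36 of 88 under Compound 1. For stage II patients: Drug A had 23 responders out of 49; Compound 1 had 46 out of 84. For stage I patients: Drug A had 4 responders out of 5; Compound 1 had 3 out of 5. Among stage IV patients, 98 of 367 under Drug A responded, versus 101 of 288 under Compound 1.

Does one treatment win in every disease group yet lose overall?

Stage III: Drug A 17/33 = 51.5%, Compound 1 36/88 = 40.9% → Drug A
Stage II: Drug A 23/49 = 46.9%, Compound 1 46/84 = 54.8% → Compound 1
Stage I: Drug A 4/5 = 80.0%, Compound 1 3/5 = 60.0% → Drug A
Stage IV: Drug A 98/367 = 26.7%, Compound 1 101/288 = 35.1% → Compound 1
Overall: Drug A 142/454 = 31.3%, Compound 1 186/465 = 40.0% → Compound 1
Neither sweeps: Drug A wins 2 of 4 groups, Compound 1 wins 2. Compound 1 wins overall but not every group — no Simpson reversal.

No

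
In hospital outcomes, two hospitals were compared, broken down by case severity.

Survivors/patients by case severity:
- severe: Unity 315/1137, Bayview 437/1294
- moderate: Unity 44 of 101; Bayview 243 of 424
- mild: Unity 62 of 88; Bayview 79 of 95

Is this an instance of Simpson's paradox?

No

Severe: Unity 315/1137 = 27.7%, Bayview 437/1294 = 33.8% → Bayview
Moderate: Unity 44/101 = 43.6%, Bayview 243/424 = 57.3% → Bayview
Mild: Unity 62/88 = 70.5%, Bayview 79/95 = 83.2% → Bayview
Overall: Unity 421/1326 = 31.7%, Bayview 759/1813 = 41.9% → Bayview
Bayview wins overall and in every case group — no reversal.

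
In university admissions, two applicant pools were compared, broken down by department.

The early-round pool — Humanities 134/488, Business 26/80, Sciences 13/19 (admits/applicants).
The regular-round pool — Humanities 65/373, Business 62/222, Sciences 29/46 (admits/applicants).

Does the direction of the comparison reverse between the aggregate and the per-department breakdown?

No

Humanities: the early-round pool 134/488 = 27.5%, the regular-round pool 65/373 = 17.4% → the early-round pool
Business: the early-round pool 26/80 = 32.5%, the regular-round pool 62/222 = 27.9% → the early-round pool
Sciences: the early-round pool 13/19 = 68.4%, the regular-round pool 29/46 = 63.0% → the early-round pool
Overall: the early-round pool 173/587 = 29.5%, the regular-round pool 156/641 = 24.3% → the early-round pool
The early-round pool wins overall and in every department group — no reversal.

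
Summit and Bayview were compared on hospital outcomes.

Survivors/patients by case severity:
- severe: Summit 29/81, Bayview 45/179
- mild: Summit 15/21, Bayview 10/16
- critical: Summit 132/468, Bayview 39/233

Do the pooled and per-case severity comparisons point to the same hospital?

Yes

Severe: Summit 29/81 = 35.8%, Bayview 45/179 = 25.1% → Summit
Mild: Summit 15/21 = 71.4%, Bayview 10/16 = 62.5% → Summit
Critical: Summit 132/468 = 28.2%, Bayview 39/233 = 16.7% → Summit
Overall: Summit 176/570 = 30.9%, Bayview 94/428 = 22.0% → Summit
Summit wins overall and in every case group — no reversal.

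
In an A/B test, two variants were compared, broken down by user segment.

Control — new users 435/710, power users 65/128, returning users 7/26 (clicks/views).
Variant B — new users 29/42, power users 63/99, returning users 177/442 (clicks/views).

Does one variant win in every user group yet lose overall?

Yes

New users: Control 435/710 = 61.3%, Variant B 29/42 = 69.0% → Variant B
Power users: Control 65/128 = 50.8%, Variant B 63/99 = 63.6% → Variant B
Returning users: Control 7/26 = 26.9%, Variant B 177/442 = 40.0% → Variant B
Overall: Control 507/864 = 58.7%, Variant B 269/583 = 46.1% → Control
Variant B wins each user group but Control wins overall — the comparison reverses. Variant B's views skew toward returning users, which has a lower base rate.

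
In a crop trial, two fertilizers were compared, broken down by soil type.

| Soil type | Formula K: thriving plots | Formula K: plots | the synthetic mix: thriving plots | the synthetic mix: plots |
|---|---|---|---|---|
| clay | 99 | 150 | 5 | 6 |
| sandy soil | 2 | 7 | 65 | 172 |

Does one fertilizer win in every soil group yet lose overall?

Yes

Clay: Formula K 99/150 = 66.0%, the synthetic mix 5/6 = 83.3% → the synthetic mix
Sandy soil: Formula K 2/7 = 28.6%, the synthetic mix 65/172 = 37.8% → the synthetic mix
Overall: Formula K 101/157 = 64.3%, the synthetic mix 70/178 = 39.3% → Formula K
The synthetic mix wins each soil group but Formula K wins overall — the comparison reverses. The synthetic mix's plots skew toward sandy soil, which has a lower base rate.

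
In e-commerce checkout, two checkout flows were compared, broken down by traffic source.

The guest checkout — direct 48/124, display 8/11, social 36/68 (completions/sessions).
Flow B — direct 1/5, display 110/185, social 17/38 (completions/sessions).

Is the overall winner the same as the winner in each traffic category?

No

Direct: the guest checkout 48/124 = 38.7%, Flow B 1/5 = 20.0% → the guest checkout
Display: the guest checkout 8/11 = 72.7%, Flow B 110/185 = 59.5% → the guest checkout
Social: the guest checkout 36/68 = 52.9%, Flow B 17/38 = 44.7% → the guest checkout
Overall: the guest checkout 92/203 = 45.3%, Flow B 128/228 = 56.1% → Flow B
The guest checkout wins each traffic group but Flow B wins overall — the comparison reverses. The guest checkout's sessions skew toward direct, which has a lower base rate.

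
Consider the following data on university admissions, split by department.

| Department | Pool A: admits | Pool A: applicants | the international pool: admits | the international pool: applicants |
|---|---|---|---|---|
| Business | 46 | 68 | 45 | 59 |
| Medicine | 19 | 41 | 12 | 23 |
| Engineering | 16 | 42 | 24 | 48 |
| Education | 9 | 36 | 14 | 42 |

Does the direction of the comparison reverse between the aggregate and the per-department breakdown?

No

Business: Pool A 46/68 = 67.6%, the international pool 45/59 = 76.3% → the international pool
Medicine: Pool A 19/41 = 46.3%, the international pool 12/23 = 52.2% → the international pool
Engineering: Pool A 16/42 = 38.1%, the international pool 24/48 = 50.0% → the international pool
Education: Pool A 9/36 = 25.0%, the international pool 14/42 = 33.3% → the international pool
Overall: Pool A 90/187 = 48.1%, the international pool 95/172 = 55.2% → the international pool
The international pool wins overall and in every department group — no reversal.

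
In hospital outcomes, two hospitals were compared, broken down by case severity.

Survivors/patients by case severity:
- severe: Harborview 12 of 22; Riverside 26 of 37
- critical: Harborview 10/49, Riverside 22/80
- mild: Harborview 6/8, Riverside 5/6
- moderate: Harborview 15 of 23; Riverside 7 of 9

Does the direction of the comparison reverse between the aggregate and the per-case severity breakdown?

No

Severe: Harborview 12/22 = 54.5%, Riverside 26/37 = 70.3% → Riverside
Critical: Harborview 10/49 = 20.4%, Riverside 22/80 = 27.5% → Riverside
Mild: Harborview 6/8 = 75.0%, Riverside 5/6 = 83.3% → Riverside
Moderate: Harborview 15/23 = 65.2%, Riverside 7/9 = 77.8% → Riverside
Overall: Harborview 43/102 = 42.2%, Riverside 60/132 = 45.5% → Riverside
Riverside wins overall and in every case group — no reversal.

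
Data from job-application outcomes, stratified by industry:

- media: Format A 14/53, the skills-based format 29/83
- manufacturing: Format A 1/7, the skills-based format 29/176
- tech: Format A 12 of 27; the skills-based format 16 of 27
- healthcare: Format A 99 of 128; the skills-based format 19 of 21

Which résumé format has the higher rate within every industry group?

the skills-based format

Media: Format A 14/53 = 26.4%, the skills-based format 29/83 = 34.9% → the skills-based format
Manufacturing: Format A 1/7 = 14.3%, the skills-based format 29/176 = 16.5% → the skills-based format
Tech: Format A 12/27 = 44.4%, the skills-based format 16/27 = 59.3% → the skills-based format
Healthcare: Format A 99/128 = 77.3%, the skills-based format 19/21 = 90.5% → the skills-based format
The skills-based format has the higher rate in all 4 groups.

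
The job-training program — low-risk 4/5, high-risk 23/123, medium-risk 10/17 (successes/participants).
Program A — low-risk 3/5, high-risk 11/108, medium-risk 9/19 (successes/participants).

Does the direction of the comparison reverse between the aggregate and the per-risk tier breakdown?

Low-risk: the job-training program 4/5 = 80.0%, Program A 3/5 = 60.0% → the job-training program
High-risk: the job-training program 23/123 = 18.7%, Program A 11/108 = 10.2% → the job-training program
Medium-risk: the job-training program 10/17 = 58.8%, Program A 9/19 = 47.4% → the job-training program
Overall: the job-training program 37/145 = 25.5%, Program A 23/132 = 17.4% → the job-training program
The job-training program wins overall and in every risk group — no reversal.

No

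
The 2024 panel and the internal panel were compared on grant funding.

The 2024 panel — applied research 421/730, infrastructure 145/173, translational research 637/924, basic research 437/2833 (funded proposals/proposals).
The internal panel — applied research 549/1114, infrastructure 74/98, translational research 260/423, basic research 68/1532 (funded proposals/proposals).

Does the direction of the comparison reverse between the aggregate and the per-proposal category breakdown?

No

Applied research: the 2024 panel 421/730 = 57.7%, the internal panel 549/1114 = 49.3% → the 2024 panel
Infrastructure: the 2024 panel 145/173 = 83.8%, the internal panel 74/98 = 75.5% → the 2024 panel
Translational research: the 2024 panel 637/924 = 68.9%, the internal panel 260/423 = 61.5% → the 2024 panel
Basic research: the 2024 panel 437/2833 = 15.4%, the internal panel 68/1532 = 4.4% → the 2024 panel
Overall: the 2024 panel 1640/4660 = 35.2%, the internal panel 951/3167 = 30.0% → the 2024 panel
The 2024 panel wins overall and in every proposal group — no reversal.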